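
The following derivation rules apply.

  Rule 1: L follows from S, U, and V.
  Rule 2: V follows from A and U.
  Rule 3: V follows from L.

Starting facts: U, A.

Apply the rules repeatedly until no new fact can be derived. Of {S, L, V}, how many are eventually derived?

1

A and U hold, so V follows (Rule 2).
No rule produces S, and it is not given.
L would need S, U, and V (Rule 1), but S is never established.
V: reached.
Reached: V — 1 of the 3.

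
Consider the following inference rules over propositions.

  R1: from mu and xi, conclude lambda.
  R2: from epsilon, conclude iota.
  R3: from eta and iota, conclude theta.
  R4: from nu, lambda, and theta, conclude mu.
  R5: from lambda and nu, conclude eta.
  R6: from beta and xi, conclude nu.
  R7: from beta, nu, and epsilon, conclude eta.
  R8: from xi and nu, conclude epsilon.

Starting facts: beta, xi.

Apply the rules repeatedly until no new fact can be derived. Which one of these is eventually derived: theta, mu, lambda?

theta

beta and xi hold, so nu follows (R6).
From xi and nu, R8 gives epsilon.
From beta, nu, and epsilon, R7 gives eta.
epsilon holds, so iota follows (R2).
From eta and iota, R3 gives theta.
lambda would need mu and xi (R1), but mu is never established. mu would need nu, lambda, and theta (R4), but lambda is never established.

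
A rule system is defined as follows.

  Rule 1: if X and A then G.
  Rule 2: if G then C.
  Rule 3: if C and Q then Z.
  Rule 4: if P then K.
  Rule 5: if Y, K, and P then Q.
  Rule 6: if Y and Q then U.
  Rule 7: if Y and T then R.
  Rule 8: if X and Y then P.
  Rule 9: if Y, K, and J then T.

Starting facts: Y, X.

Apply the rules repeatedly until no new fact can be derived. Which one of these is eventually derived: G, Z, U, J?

U

From X and Y, Rule 8 gives P.
P holds, so K follows (Rule 4).
Y, K, and P hold, so Q follows (Rule 5).
From Y and Q, Rule 6 gives U.
Z would need C and Q (Rule 3), but C is never established. G would need X and A (Rule 1), but A is never established. No rule produces J, and it is not given.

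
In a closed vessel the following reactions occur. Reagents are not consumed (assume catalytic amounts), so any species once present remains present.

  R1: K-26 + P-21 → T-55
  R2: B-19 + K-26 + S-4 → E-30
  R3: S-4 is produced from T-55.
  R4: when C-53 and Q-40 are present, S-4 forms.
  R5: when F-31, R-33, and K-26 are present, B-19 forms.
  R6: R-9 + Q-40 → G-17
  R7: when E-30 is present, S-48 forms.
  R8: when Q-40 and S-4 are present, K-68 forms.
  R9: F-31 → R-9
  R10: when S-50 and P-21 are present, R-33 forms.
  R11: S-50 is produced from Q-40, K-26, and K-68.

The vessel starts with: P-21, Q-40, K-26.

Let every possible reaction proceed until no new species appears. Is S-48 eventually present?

S-48 would need E-30 (R7), but E-30 never forms.

No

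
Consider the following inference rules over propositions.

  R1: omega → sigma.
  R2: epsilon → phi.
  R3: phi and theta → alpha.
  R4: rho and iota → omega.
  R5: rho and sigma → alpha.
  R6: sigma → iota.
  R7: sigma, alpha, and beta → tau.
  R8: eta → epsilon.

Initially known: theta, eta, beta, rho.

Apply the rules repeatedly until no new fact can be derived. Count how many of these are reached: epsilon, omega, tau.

From eta, R8 gives epsilon.
epsilon: reached.
omega would need rho and iota (R4), but iota is never established.
tau would need sigma, alpha, and beta (R7), but sigma is never established.
Reached: epsilon — 1 of the 3.

1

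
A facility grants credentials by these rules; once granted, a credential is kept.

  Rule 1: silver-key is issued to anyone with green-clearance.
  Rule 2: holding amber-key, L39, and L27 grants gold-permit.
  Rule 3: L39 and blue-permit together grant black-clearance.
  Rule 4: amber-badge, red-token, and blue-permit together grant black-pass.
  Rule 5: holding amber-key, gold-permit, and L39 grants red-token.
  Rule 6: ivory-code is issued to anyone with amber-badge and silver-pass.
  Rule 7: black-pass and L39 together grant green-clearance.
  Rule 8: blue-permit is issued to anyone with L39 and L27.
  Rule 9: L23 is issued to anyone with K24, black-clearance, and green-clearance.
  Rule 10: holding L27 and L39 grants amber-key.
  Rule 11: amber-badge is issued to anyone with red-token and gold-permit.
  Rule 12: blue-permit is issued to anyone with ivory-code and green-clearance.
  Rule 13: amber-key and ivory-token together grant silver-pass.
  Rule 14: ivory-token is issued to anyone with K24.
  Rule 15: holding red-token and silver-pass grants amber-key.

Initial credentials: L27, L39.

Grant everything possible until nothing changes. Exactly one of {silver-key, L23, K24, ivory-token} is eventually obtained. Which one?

silver-key

Holding L27 and L39 grants amber-key (Rule 10).
Holding L39 and L27 grants blue-permit (Rule 8).
Holding amber-key, L39, and L27 grants gold-permit (Rule 2).
Holding amber-key, gold-permit, and L39 grants red-token (Rule 5).
Holding red-token and gold-permit grants amber-badge (Rule 11).
Holding amber-badge, red-token, and blue-permit grants black-pass (Rule 4).
Holding black-pass and L39 grants green-clearance (Rule 7).
Holding green-clearance grants silver-key (Rule 1).
ivory-token would need K24 (Rule 14), but K24 is never granted. No rule produces K24, and it is not given. L23 would need K24, black-clearance, and green-clearance (Rule 9), but K24 is never granted.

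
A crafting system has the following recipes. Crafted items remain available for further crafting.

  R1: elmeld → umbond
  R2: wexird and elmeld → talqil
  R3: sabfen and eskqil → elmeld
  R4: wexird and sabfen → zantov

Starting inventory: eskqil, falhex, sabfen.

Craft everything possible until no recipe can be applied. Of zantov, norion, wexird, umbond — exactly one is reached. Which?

sabfen and eskqil → elmeld (R3).
elmeld → umbond (R1).
zantov would need wexird and sabfen (R4), but wexird is never obtained. No rule produces wexird, and it is not given. No rule produces norion, and it is not given.

umbond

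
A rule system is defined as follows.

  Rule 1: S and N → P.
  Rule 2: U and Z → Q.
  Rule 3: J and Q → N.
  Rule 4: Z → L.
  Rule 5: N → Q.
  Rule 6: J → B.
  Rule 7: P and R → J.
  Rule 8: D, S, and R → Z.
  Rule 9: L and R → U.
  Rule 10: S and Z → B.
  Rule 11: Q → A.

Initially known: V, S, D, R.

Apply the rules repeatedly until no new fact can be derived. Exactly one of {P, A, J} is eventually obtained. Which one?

D, S, and R hold, so Z follows (Rule 8).
Z holds, so L follows (Rule 4).
From L and R, Rule 9 gives U.
U and Z hold, so Q follows (Rule 2).
Q holds, so A follows (Rule 11).
J would need P and R (Rule 7), but P is never established. P would need S and N (Rule 1), but N is never established.

A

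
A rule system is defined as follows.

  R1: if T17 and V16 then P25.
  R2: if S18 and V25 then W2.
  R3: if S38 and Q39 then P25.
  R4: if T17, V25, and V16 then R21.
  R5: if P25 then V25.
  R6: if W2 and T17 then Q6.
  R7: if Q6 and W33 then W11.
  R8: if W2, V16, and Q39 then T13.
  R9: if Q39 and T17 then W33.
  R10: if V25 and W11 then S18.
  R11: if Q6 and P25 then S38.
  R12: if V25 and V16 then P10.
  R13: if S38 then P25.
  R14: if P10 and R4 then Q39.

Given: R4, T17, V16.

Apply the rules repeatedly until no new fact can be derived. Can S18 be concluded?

No

S18 would need V25 and W11 (R10), but W11 is never established.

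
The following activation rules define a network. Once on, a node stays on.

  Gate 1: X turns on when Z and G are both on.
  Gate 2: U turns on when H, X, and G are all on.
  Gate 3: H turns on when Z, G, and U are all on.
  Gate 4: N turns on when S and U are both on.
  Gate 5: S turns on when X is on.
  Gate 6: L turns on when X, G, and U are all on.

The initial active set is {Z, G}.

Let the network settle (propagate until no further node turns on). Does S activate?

Yes

Gate 1: Z and G on → X on.
X is on, so S turns on (Gate 5).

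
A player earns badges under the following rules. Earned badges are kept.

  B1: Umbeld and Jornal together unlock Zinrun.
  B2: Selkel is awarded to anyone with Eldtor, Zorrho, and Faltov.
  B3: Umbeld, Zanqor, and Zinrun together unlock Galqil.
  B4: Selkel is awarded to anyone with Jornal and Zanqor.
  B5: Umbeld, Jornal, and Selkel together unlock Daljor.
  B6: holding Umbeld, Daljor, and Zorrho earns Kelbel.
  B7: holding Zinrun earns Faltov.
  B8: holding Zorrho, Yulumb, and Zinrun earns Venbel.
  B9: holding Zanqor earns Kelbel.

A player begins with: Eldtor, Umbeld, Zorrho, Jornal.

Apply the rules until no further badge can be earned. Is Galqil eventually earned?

Galqil would need Umbeld, Zanqor, and Zinrun (B3), but Zanqor is never earned.

No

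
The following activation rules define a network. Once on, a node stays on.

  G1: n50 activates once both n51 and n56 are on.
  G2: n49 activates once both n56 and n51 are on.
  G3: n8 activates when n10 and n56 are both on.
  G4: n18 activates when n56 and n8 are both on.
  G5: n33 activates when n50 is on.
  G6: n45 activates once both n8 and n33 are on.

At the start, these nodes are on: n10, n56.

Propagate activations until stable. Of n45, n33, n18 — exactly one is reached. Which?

n18

G3: n10 and n56 on → n8 on.
G4: n56 and n8 on → n18 on.
n33 would need n50 (G5), but n50 never turns on. n45 would need n8 and n33 (G6), but n33 never turns on.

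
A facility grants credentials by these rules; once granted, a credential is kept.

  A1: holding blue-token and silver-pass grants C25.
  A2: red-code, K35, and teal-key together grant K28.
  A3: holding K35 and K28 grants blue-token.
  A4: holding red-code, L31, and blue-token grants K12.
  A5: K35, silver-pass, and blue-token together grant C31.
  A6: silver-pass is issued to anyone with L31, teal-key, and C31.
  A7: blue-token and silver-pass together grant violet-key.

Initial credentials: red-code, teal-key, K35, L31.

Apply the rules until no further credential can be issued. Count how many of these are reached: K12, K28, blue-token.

Holding red-code, K35, and teal-key grants K28 (A2).
Holding K35 and K28 grants blue-token (A3).
Holding red-code, L31, and blue-token grants K12 (A4).
K12: reached.
K28: reached.
blue-token: reached.
All 3 are reached.

3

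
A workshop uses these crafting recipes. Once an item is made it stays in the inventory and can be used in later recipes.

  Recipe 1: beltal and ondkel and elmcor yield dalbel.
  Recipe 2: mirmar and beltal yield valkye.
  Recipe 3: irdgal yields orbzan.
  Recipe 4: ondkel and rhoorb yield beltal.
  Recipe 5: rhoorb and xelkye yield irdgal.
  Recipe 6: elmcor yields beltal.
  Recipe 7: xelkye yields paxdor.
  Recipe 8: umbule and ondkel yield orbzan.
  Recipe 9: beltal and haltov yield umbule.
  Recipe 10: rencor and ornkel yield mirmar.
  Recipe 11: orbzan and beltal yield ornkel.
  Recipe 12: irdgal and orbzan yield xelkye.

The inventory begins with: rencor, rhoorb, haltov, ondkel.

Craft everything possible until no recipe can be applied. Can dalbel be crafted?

dalbel would need beltal, ondkel, and elmcor (Recipe 1), but elmcor is never obtained.

No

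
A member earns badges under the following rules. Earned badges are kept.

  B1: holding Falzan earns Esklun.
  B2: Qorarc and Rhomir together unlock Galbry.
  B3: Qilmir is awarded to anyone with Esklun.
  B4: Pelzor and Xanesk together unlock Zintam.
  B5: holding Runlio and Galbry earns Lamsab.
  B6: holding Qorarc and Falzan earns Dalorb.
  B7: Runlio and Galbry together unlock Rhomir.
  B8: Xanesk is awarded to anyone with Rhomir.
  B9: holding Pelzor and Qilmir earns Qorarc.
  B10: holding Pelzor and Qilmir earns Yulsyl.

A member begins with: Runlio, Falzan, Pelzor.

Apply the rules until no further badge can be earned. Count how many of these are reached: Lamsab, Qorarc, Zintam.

1

With Falzan, Esklun is earned (B1).
With Esklun, Qilmir is earned (B3).
With Pelzor and Qilmir, Qorarc is earned (B9).
Lamsab would need Runlio and Galbry (B5), but Galbry is never earned.
Qorarc: reached.
Zintam would need Pelzor and Xanesk (B4), but Xanesk is never earned.
Reached: Qorarc — 1 of the 3.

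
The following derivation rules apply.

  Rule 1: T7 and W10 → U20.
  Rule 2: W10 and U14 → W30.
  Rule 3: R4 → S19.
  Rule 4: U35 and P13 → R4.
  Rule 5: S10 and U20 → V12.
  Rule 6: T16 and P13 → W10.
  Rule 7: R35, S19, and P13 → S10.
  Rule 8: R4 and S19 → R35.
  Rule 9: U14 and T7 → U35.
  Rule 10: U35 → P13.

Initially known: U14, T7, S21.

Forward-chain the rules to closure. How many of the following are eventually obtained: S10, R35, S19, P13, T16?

From U14 and T7, Rule 9 gives U35.
U35 holds, so P13 follows (Rule 10).
From U35 and P13, Rule 4 gives R4.
R4 holds, so S19 follows (Rule 3).
R4 and S19 hold, so R35 follows (Rule 8).
R35, S19, and P13 hold, so S10 follows (Rule 7).
S10: reached.
R35: reached.
S19: reached.
P13: reached.
No rule produces T16, and it is not given.
Reached: S10, R35, S19, and P13 — 4 of the 5.

4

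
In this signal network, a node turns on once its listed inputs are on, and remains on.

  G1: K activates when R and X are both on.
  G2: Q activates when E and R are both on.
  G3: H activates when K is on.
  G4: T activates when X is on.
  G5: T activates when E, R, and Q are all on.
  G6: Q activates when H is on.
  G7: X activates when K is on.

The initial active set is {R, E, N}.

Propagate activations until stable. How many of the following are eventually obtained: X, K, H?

0

X would need K (G7), but K never turns on.
K would need R and X (G1), but X never turns on.
H would need K (G3), but K never turns on.
None of the 3 are reached.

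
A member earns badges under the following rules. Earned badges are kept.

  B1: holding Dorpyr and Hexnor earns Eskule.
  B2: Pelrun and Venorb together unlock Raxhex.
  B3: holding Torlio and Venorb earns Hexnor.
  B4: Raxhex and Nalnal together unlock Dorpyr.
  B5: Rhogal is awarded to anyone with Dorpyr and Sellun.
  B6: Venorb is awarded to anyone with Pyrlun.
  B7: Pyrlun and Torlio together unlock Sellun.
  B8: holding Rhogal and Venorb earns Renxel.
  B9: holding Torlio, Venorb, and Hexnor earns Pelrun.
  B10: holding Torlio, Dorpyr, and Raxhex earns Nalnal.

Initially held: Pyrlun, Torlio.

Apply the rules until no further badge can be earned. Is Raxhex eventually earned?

With Pyrlun, Venorb is earned (B6).
With Torlio and Venorb, Hexnor is earned (B3).
With Torlio, Venorb, and Hexnor, Pelrun is earned (B9).
With Pelrun and Venorb, Raxhex is earned (B2).

Yes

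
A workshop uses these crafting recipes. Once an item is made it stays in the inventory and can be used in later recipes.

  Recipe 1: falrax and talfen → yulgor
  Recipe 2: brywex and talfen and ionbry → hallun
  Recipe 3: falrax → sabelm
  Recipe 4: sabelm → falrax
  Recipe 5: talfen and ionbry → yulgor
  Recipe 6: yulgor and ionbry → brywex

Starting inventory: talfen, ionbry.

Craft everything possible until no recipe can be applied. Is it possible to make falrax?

No

falrax would need sabelm (Recipe 4), but sabelm is never obtained.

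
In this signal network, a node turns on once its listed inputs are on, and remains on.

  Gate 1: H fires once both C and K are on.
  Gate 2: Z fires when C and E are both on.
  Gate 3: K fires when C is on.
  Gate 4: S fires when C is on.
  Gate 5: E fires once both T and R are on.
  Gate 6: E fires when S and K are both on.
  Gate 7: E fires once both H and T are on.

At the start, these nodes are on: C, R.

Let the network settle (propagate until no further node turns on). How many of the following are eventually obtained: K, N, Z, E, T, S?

4

C is on, so S fires (Gate 4).
Gate 3: C on → K on.
S and K are on, so E fires (Gate 6).
Gate 2: C and E on → Z on.
K: reached.
No rule produces N, and it is not given.
Z: reached.
E: reached.
No rule produces T, and it is not given.
S: reached.
Reached: K, Z, E, and S — 4 of the 6.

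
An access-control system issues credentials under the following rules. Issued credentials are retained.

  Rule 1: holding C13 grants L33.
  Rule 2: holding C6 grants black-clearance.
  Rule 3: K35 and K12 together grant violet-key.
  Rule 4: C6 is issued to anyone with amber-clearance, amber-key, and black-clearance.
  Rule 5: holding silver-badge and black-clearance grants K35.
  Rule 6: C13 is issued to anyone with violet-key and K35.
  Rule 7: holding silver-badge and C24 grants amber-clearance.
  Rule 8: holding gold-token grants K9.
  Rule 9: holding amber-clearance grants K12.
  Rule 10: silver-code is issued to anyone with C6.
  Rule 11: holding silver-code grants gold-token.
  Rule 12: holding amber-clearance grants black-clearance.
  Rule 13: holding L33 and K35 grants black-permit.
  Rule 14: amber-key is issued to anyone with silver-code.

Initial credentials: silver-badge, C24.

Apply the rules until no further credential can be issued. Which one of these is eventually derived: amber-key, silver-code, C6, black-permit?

black-permit

Holding silver-badge and C24 grants amber-clearance (Rule 7).
Holding amber-clearance grants black-clearance (Rule 12).
Holding amber-clearance grants K12 (Rule 9).
Holding silver-badge and black-clearance grants K35 (Rule 5).
Holding K35 and K12 grants violet-key (Rule 3).
Holding violet-key and K35 grants C13 (Rule 6).
Holding C13 grants L33 (Rule 1).
Holding L33 and K35 grants black-permit (Rule 13).
silver-code would need C6 (Rule 10), but C6 is never granted. C6 would need amber-clearance, amber-key, and black-clearance (Rule 4), but amber-key is never granted. amber-key would need silver-code (Rule 14), but silver-code is never granted.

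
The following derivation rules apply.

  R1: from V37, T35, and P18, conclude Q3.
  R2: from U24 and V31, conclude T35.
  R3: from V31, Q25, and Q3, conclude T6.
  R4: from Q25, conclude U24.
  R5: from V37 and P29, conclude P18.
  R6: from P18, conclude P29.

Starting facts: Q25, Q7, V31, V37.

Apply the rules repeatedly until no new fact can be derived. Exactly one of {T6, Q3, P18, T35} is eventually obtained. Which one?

From Q25, R4 gives U24.
From U24 and V31, R2 gives T35.
Q3 would need V37, T35, and P18 (R1), but P18 is never established. T6 would need V31, Q25, and Q3 (R3), but Q3 is never established. P18 would need V37 and P29 (R5), but P29 is never established.

T35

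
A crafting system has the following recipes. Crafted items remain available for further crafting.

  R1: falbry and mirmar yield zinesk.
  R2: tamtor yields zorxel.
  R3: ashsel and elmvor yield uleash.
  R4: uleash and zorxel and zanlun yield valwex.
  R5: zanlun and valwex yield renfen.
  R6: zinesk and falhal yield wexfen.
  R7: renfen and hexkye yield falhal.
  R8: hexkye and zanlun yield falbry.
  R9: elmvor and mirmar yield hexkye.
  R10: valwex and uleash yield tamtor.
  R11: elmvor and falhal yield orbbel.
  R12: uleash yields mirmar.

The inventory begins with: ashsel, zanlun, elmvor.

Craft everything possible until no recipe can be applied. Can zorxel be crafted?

No

zorxel would need tamtor (R2), but tamtor is never obtained.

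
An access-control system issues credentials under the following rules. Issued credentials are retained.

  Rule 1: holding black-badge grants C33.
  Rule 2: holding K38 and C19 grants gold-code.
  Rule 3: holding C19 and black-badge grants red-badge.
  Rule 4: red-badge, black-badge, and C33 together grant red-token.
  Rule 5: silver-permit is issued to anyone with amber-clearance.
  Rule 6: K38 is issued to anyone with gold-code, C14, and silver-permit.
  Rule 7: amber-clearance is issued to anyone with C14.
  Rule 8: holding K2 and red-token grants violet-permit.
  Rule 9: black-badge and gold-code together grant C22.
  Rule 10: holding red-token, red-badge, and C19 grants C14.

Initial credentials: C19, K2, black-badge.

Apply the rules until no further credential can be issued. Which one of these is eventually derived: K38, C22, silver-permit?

Holding C19 and black-badge grants red-badge (Rule 3).
Holding black-badge grants C33 (Rule 1).
Holding red-badge, black-badge, and C33 grants red-token (Rule 4).
Holding red-token, red-badge, and C19 grants C14 (Rule 10).
Holding C14 grants amber-clearance (Rule 7).
Holding amber-clearance grants silver-permit (Rule 5).
K38 would need gold-code, C14, and silver-permit (Rule 6), but gold-code is never granted. C22 would need black-badge and gold-code (Rule 9), but gold-code is never granted.

silver-permit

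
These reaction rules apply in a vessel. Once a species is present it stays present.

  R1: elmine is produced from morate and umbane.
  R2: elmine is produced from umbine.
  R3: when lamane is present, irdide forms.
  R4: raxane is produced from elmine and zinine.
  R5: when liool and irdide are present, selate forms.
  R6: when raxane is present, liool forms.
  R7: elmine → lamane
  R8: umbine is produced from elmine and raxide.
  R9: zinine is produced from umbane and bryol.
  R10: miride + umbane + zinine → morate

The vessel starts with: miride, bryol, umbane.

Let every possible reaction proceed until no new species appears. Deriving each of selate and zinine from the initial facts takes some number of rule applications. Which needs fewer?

zinine: umbane and bryol present → zinine forms (R9). [1 rule application]
selate: umbane and bryol present → zinine forms (R9). miride, umbane, and zinine present → morate forms (R10). morate and umbane present → elmine forms (R1). elmine present → lamane forms (R7). elmine and zinine present → raxane forms (R4). raxane present → liool forms (R6). lamane present → irdide forms (R3). liool and irdide present → selate forms (R5). [8 rule applications]
zinine needs fewer.

zinine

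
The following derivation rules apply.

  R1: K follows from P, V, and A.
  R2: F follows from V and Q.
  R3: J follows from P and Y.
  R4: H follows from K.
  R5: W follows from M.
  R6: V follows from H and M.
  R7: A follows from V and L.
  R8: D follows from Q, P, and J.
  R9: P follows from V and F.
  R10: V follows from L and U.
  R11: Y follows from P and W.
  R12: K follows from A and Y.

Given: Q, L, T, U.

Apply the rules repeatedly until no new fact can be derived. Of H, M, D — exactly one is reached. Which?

H

From L and U, R10 gives V.
V and Q hold, so F follows (R2).
V and L hold, so A follows (R7).
From V and F, R9 gives P.
From P, V, and A, R1 gives K.
K holds, so H follows (R4).
No rule produces M, and it is not given. D would need Q, P, and J (R8), but J is never established.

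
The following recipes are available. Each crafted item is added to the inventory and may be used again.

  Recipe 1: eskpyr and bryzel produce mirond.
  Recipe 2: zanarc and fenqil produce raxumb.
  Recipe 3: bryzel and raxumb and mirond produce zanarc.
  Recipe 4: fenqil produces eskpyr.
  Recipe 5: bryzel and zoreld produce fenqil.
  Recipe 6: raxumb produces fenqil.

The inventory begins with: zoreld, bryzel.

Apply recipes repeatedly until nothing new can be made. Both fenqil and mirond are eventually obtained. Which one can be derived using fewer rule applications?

fenqil

fenqil: bryzel and zoreld → fenqil (Recipe 5). [1 rule application]
mirond: bryzel and zoreld → fenqil (Recipe 5). fenqil → eskpyr (Recipe 4). Using Recipe 1, eskpyr and bryzel make mirond. [3 rule applications]
fenqil needs fewer.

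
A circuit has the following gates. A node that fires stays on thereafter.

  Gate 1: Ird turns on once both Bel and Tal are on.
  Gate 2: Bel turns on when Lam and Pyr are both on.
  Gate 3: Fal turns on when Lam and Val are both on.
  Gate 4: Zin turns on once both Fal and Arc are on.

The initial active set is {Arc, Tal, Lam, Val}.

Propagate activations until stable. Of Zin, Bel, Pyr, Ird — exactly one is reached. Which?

Lam and Val are on, so Fal turns on (Gate 3).
Gate 4: Fal and Arc on → Zin on.
Bel would need Lam and Pyr (Gate 2), but Pyr never turns on. Ird would need Bel and Tal (Gate 1), but Bel never turns on. No rule produces Pyr, and it is not given.

Zin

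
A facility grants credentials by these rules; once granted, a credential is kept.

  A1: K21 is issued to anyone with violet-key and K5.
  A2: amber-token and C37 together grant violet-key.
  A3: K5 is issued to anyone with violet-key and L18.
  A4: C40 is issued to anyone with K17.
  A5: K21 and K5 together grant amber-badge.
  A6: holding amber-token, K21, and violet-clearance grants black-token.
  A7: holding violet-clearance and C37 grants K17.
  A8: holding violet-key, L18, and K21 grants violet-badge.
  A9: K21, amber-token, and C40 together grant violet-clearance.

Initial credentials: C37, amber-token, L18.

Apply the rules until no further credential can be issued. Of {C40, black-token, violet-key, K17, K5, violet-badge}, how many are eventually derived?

Holding amber-token and C37 grants violet-key (A2).
Holding violet-key and L18 grants K5 (A3).
Holding violet-key and K5 grants K21 (A1).
Holding violet-key, L18, and K21 grants violet-badge (A8).
C40 would need K17 (A4), but K17 is never granted.
black-token would need amber-token, K21, and violet-clearance (A6), but violet-clearance is never granted.
violet-key: reached.
K17 would need violet-clearance and C37 (A7), but violet-clearance is never granted.
K5: reached.
violet-badge: reached.
Reached: violet-key, K5, and violet-badge — 3 of the 6.

3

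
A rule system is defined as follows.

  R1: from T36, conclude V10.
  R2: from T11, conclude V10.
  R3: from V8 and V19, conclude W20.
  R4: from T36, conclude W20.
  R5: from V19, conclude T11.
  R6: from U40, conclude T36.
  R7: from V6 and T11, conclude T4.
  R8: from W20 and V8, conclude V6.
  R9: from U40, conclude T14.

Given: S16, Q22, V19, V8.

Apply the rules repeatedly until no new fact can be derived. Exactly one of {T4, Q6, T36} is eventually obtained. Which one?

T4

From V8 and V19, R3 gives W20.
V19 holds, so T11 follows (R5).
From W20 and V8, R8 gives V6.
From V6 and T11, R7 gives T4.
T36 would need U40 (R6), but U40 is never established. No rule produces Q6, and it is not given.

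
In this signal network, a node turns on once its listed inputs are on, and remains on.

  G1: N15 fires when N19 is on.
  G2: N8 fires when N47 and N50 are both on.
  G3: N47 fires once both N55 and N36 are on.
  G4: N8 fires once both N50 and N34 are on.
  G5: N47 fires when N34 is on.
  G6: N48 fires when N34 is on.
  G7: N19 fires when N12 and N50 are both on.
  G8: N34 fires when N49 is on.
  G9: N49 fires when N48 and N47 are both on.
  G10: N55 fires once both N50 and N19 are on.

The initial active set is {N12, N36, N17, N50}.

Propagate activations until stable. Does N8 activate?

G7: N12 and N50 on → N19 on.
N50 and N19 are on, so N55 fires (G10).
G3: N55 and N36 on → N47 on.
N47 and N50 are on, so N8 fires (G2).

Yes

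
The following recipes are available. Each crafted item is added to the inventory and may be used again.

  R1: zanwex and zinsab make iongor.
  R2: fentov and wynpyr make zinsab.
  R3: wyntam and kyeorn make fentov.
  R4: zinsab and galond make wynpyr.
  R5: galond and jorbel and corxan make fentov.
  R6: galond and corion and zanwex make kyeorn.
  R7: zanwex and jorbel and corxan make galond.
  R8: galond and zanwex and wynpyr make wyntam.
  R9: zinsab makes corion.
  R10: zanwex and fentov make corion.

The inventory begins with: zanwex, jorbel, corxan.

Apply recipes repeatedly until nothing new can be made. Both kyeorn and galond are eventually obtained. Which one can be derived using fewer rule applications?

galond: Using R7, zanwex, jorbel, and corxan make galond. [1 rule application]
kyeorn: Using R7, zanwex, jorbel, and corxan make galond. Using R5, galond, jorbel, and corxan make fentov. zanwex and fentov → corion (R10). Using R6, galond, corion, and zanwex make kyeorn. [4 rule applications]
galond needs fewer.

galond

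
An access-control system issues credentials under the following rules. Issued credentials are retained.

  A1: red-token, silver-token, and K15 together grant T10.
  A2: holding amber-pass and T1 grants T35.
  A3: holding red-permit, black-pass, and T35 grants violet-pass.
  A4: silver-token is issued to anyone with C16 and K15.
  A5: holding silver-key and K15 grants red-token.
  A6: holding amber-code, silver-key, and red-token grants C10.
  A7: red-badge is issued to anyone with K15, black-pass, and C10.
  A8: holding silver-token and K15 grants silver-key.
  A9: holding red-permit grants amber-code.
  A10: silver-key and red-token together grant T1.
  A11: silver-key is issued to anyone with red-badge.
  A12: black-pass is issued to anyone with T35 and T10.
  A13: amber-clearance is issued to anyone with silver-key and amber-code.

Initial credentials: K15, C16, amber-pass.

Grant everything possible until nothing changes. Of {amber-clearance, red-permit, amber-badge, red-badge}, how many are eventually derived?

amber-clearance would need silver-key and amber-code (A13), but amber-code is never granted.
No rule produces red-permit, and it is not given.
No rule produces amber-badge, and it is not given.
red-badge would need K15, black-pass, and C10 (A7), but C10 is never granted.
None of the 4 are reached.

0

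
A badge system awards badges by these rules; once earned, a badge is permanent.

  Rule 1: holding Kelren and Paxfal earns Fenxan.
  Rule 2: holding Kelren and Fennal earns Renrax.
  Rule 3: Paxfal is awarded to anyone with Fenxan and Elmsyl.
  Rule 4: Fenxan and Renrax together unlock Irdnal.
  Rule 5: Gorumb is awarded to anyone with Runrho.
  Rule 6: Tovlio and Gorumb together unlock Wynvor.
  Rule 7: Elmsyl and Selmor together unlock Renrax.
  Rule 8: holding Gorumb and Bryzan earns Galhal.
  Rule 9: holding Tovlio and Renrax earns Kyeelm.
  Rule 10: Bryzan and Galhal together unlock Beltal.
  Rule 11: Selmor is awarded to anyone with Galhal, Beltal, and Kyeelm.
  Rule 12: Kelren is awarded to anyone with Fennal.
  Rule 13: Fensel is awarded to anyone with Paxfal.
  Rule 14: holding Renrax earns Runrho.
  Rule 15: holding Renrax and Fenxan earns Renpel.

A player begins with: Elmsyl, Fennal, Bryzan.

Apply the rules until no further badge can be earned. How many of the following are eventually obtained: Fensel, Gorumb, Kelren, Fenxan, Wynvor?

With Fennal, Kelren is earned (Rule 12).
With Kelren and Fennal, Renrax is earned (Rule 2).
With Renrax, Runrho is earned (Rule 14).
With Runrho, Gorumb is earned (Rule 5).
Fensel would need Paxfal (Rule 13), but Paxfal is never earned.
Gorumb: reached.
Kelren: reached.
Fenxan would need Kelren and Paxfal (Rule 1), but Paxfal is never earned.
Wynvor would need Tovlio and Gorumb (Rule 6), but Tovlio is never earned.
Reached: Gorumb and Kelren — 2 of the 5.

2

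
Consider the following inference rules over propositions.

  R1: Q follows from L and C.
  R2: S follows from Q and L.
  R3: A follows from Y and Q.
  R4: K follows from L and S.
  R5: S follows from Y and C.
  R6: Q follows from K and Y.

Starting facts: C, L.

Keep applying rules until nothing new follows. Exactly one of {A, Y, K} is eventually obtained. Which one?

From L and C, R1 gives Q.
Q and L hold, so S follows (R2).
L and S hold, so K follows (R4).
No rule produces Y, and it is not given. A would need Y and Q (R3), but Y is never established.

K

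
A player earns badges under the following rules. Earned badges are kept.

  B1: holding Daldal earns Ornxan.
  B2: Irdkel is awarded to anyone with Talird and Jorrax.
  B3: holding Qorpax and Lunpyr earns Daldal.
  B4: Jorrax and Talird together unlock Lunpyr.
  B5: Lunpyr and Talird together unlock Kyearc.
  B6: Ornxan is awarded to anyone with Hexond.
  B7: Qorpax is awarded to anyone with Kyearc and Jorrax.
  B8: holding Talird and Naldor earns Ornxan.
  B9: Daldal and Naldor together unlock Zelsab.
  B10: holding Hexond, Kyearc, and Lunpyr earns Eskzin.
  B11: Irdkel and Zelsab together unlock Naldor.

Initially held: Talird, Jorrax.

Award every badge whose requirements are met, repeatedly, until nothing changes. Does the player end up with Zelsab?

Zelsab would need Daldal and Naldor (B9), but Naldor is never earned.

No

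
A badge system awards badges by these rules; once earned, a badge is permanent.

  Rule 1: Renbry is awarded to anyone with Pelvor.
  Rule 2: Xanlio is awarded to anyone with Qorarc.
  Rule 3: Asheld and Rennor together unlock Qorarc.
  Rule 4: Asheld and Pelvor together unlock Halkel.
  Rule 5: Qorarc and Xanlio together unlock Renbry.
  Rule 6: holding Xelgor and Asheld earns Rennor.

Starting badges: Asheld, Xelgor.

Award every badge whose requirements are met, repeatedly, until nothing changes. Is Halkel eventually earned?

Halkel would need Asheld and Pelvor (Rule 4), but Pelvor is never earned.

No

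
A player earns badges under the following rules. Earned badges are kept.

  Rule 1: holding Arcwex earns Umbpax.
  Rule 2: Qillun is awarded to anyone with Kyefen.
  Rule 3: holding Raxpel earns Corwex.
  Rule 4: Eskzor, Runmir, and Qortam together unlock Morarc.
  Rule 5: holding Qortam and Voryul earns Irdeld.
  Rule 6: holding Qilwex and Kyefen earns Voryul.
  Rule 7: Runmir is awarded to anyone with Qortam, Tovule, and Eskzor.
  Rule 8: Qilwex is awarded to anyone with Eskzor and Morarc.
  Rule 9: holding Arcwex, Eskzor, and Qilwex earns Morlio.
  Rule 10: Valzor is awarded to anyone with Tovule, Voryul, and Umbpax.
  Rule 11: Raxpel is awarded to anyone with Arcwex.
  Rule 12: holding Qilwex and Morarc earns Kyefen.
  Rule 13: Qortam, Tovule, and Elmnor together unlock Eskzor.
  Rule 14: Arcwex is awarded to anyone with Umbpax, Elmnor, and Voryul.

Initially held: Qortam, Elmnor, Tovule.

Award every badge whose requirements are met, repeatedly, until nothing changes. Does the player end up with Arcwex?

No

Arcwex would need Umbpax, Elmnor, and Voryul (Rule 14), but Umbpax is never earned.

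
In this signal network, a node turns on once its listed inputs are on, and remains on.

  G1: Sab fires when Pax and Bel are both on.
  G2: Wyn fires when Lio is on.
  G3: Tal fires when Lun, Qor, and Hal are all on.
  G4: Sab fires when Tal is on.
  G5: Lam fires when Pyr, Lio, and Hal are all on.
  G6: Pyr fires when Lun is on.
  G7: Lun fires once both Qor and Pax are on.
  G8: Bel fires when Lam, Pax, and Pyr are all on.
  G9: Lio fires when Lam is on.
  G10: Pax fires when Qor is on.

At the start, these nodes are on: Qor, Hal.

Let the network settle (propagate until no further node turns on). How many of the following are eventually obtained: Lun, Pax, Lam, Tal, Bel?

3

G10: Qor on → Pax on.
G7: Qor and Pax on → Lun on.
G3: Lun, Qor, and Hal on → Tal on.
Lun: reached.
Pax: reached.
Lam would need Pyr, Lio, and Hal (G5), but Lio never turns on.
Tal: reached.
Bel would need Lam, Pax, and Pyr (G8), but Lam never turns on.
Reached: Lun, Pax, and Tal — 3 of the 5.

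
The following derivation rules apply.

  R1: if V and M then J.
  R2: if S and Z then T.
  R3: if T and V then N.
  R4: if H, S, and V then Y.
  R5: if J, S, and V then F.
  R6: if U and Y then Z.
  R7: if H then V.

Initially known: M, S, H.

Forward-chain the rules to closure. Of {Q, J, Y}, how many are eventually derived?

2

H holds, so V follows (R7).
H, S, and V hold, so Y follows (R4).
V and M hold, so J follows (R1).
No rule produces Q, and it is not given.
J: reached.
Y: reached.
Reached: J and Y — 2 of the 3.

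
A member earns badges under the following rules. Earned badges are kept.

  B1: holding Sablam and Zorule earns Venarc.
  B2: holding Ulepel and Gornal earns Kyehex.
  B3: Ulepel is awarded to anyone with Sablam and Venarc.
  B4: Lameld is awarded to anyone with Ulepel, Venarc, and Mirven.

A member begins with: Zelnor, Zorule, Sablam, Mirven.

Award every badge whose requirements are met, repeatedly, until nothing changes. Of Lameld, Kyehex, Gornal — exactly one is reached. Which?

With Sablam and Zorule, Venarc is earned (B1).
With Sablam and Venarc, Ulepel is earned (B3).
With Ulepel, Venarc, and Mirven, Lameld is earned (B4).
Kyehex would need Ulepel and Gornal (B2), but Gornal is never earned. No rule produces Gornal, and it is not given.

Lameld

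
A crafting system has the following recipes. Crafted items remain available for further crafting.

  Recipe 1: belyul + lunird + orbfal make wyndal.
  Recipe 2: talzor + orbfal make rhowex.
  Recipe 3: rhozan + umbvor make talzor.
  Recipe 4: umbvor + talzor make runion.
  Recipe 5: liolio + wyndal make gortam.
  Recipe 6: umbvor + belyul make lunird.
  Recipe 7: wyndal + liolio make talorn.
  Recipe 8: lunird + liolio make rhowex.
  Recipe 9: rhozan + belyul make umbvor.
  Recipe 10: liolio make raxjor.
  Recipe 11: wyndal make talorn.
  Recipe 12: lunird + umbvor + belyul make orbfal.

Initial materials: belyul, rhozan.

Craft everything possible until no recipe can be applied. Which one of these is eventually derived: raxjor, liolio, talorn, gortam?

talorn

Using Recipe 9, rhozan and belyul make umbvor.
umbvor + belyul → lunird (Recipe 6).
Using Recipe 12, lunird, umbvor, and belyul make orbfal.
Using Recipe 1, belyul, lunird, and orbfal make wyndal.
Using Recipe 11, wyndal makes talorn.
No rule produces liolio, and it is not given. gortam would need liolio and wyndal (Recipe 5), but liolio is never obtained. raxjor would need liolio (Recipe 10), but liolio is never obtained.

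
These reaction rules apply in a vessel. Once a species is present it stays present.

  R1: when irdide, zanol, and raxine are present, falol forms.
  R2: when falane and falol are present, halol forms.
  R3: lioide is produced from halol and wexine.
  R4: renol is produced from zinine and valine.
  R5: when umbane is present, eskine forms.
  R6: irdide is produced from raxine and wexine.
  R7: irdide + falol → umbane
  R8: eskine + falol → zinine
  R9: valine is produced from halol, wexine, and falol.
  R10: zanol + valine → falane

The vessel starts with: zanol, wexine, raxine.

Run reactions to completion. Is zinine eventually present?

Yes

raxine and wexine present → irdide forms (R6).
irdide, zanol, and raxine present → falol forms (R1).
irdide and falol present → umbane forms (R7).
umbane present → eskine forms (R5).
eskine and falol present → zinine forms (R8).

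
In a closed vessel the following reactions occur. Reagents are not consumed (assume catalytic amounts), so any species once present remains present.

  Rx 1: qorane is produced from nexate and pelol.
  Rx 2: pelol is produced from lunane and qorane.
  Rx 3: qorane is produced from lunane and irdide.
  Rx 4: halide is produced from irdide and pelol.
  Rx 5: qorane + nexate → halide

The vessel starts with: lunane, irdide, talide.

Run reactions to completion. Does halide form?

lunane and irdide present → qorane forms (Rx 3).
lunane and qorane present → pelol forms (Rx 2).
irdide and pelol present → halide forms (Rx 4).

Yes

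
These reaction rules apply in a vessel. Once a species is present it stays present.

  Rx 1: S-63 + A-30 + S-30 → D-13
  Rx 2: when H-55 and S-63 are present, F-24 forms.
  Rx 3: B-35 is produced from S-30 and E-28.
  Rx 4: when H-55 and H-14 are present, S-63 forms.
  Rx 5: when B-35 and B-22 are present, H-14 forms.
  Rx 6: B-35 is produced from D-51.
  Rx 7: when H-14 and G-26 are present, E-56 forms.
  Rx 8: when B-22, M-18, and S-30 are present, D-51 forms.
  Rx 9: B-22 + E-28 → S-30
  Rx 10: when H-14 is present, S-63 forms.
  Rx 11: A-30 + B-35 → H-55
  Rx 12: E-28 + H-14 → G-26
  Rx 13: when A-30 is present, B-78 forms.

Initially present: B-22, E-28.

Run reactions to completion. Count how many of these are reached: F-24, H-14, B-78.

B-22 and E-28 present → S-30 forms (Rx 9).
S-30 and E-28 present → B-35 forms (Rx 3).
B-35 and B-22 present → H-14 forms (Rx 5).
F-24 would need H-55 and S-63 (Rx 2), but H-55 never forms.
H-14: reached.
B-78 would need A-30 (Rx 13), but A-30 never forms.
Reached: H-14 — 1 of the 3.

1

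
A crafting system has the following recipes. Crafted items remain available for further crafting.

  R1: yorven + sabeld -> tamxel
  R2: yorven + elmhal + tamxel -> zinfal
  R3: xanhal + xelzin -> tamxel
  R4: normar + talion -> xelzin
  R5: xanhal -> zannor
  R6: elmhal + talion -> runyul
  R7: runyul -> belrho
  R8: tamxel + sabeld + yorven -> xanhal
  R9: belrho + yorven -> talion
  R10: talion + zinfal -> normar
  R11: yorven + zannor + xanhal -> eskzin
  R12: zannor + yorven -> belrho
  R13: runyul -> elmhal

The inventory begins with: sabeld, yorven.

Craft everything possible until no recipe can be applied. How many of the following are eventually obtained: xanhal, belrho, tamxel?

3

Using R1, yorven and sabeld make tamxel.
Using R8, tamxel, sabeld, and yorven make xanhal.
Using R5, xanhal makes zannor.
zannor + yorven -> belrho (R12).
xanhal: reached.
belrho: reached.
tamxel: reached.
All 3 are reached.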